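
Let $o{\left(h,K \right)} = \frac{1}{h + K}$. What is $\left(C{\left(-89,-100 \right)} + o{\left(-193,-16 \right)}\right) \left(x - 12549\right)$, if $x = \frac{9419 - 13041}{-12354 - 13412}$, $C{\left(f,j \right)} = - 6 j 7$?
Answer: $- \frac{992385260908}{18829} \approx -5.2705 \cdot 10^{7}$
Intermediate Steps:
$C{\left(f,j \right)} = - 42 j$
$o{\left(h,K \right)} = \frac{1}{K + h}$
$x = \frac{1811}{12883}$ ($x = - \frac{3622}{-25766} = \left(-3622\right) \left(- \frac{1}{25766}\right) = \frac{1811}{12883} \approx 0.14057$)
$\left(C{\left(-89,-100 \right)} + o{\left(-193,-16 \right)}\right) \left(x - 12549\right) = \left(\left(-42\right) \left(-100\right) + \frac{1}{-16 - 193}\right) \left(\frac{1811}{12883} - 12549\right) = \left(4200 + \frac{1}{-209}\right) \left(- \frac{161666956}{12883}\right) = \left(4200 - \frac{1}{209}\right) \left(- \frac{161666956}{12883}\right) = \frac{877799}{209} \left(- \frac{161666956}{12883}\right) = - \frac{992385260908}{18829}$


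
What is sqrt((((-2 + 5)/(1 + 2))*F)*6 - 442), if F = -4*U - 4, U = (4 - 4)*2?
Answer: I*sqrt(466) ≈ 21.587*I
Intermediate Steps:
U = 0 (U = 0*2 = 0)
F = -4 (F = -4*0 - 4 = 0 - 4 = -4)
sqrt((((-2 + 5)/(1 + 2))*F)*6 - 442) = sqrt((((-2 + 5)/(1 + 2))*(-4))*6 - 442) = sqrt(((3/3)*(-4))*6 - 442) = sqrt(((3*(1/3))*(-4))*6 - 442) = sqrt((1*(-4))*6 - 442) = sqrt(-4*6 - 442) = sqrt(-24 - 442) = sqrt(-466) = I*sqrt(466)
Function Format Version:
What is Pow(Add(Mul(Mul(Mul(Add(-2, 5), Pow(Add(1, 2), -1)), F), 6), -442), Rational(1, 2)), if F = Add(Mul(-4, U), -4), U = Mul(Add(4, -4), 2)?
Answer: Mul(I, Pow(466, Rational(1, 2))) ≈ Mul(21.587, I)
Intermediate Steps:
U = 0 (U = Mul(0, 2) = 0)
F = -4 (F = Add(Mul(-4, 0), -4) = Add(0, -4) = -4)
Pow(Add(Mul(Mul(Mul(Add(-2, 5), Pow(Add(1, 2), -1)), F), 6), -442), Rational(1, 2)) = Pow(Add(Mul(Mul(Mul(Add(-2, 5), Pow(Add(1, 2), -1)), -4), 6), -442), Rational(1, 2)) = Pow(Add(Mul(Mul(Mul(3, Pow(3, -1)), -4), 6), -442), Rational(1, 2)) = Pow(Add(Mul(Mul(Mul(3, Rational(1, 3)), -4), 6), -442), Rational(1, 2)) = Pow(Add(Mul(Mul(1, -4), 6), -442), Rational(1, 2)) = Pow(Add(Mul(-4, 6), -442), Rational(1, 2)) = Pow(Add(-24, -442), Rational(1, 2)) = Pow(-466, Rational(1, 2)) = Mul(I, Pow(466, Rational(1, 2)))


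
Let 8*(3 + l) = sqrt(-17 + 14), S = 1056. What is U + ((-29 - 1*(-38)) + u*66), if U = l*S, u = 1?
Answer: -3093 + 132*I*sqrt(3) ≈ -3093.0 + 228.63*I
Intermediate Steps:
l = -3 + I*sqrt(3)/8 (l = -3 + sqrt(-17 + 14)/8 = -3 + sqrt(-3)/8 = -3 + (I*sqrt(3))/8 = -3 + I*sqrt(3)/8 ≈ -3.0 + 0.21651*I)
U = -3168 + 132*I*sqrt(3) (U = (-3 + I*sqrt(3)/8)*1056 = -3168 + 132*I*sqrt(3) ≈ -3168.0 + 228.63*I)
U + ((-29 - 1*(-38)) + u*66) = (-3168 + 132*I*sqrt(3)) + ((-29 - 1*(-38)) + 1*66) = (-3168 + 132*I*sqrt(3)) + ((-29 + 38) + 66) = (-3168 + 132*I*sqrt(3)) + (9 + 66) = (-3168 + 132*I*sqrt(3)) + 75 = -3093 + 132*I*sqrt(3)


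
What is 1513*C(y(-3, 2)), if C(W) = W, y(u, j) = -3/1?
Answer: -4539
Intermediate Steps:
y(u, j) = -3 (y(u, j) = -3*1 = -3)
1513*C(y(-3, 2)) = 1513*(-3) = -4539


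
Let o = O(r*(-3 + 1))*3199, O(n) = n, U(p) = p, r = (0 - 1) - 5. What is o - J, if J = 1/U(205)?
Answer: 7869539/205 ≈ 38388.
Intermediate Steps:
r = -6 (r = -1 - 5 = -6)
o = 38388 (o = -6*(-3 + 1)*3199 = -6*(-2)*3199 = 12*3199 = 38388)
J = 1/205 ≈ 0.0048781
o - J = 38388 - 1*1/205 = 38388 - 1/205 = 7869539/205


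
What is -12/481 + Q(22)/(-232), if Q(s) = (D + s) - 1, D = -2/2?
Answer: -3101/27898 ≈ -0.11115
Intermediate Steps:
D = -1 (D = -2*½ = -1)
Q(s) = -2 + s (Q(s) = (-1 + s) - 1 = -2 + s)
-12/481 + Q(22)/(-232) = -12/481 + (-2 + 22)/(-232) = -12*1/481 + 20*(-1/232) = -12/481 - 5/58 = -3101/27898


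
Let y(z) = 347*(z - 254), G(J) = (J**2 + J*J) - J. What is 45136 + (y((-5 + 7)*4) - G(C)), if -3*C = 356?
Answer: -616574/9 ≈ -68508.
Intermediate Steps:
C = -356/3 (C = -1/3*356 = -356/3 ≈ -118.67)
G(J) = -J + 2*J**2 (G(J) = (J**2 + J**2) - J = 2*J**2 - J = -J + 2*J**2)
y(z) = -88138 + 347*z (y(z) = 347*(-254 + z) = -88138 + 347*z)
45136 + (y((-5 + 7)*4) - G(C)) = 45136 + ((-88138 + 347*((-5 + 7)*4)) - (-356)*(-1 + 2*(-356/3))/3) = 45136 + ((-88138 + 347*(2*4)) - (-356)*(-1 - 712/3)/3) = 45136 + ((-88138 + 347*8) - (-356)*(-715)/(3*3)) = 45136 + ((-88138 + 2776) - 1*254540/9) = 45136 + (-85362 - 254540/9) = 45136 - 1022798/9 = -616574/9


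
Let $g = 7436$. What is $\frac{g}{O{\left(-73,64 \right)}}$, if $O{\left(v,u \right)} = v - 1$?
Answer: $- \frac{3718}{37} \approx -100.49$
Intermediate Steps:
$O{\left(v,u \right)} = -1 + v$
$\frac{g}{O{\left(-73,64 \right)}} = \frac{7436}{-1 - 73} = \frac{7436}{-74} = 7436 \left(- \frac{1}{74}\right) = - \frac{3718}{37}$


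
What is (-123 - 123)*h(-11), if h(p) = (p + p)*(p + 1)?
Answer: -54120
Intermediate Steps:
h(p) = 2*p*(1 + p) (h(p) = (2*p)*(1 + p) = 2*p*(1 + p))
(-123 - 123)*h(-11) = (-123 - 123)*(2*(-11)*(1 - 11)) = -492*(-11)*(-10) = -246*220 = -54120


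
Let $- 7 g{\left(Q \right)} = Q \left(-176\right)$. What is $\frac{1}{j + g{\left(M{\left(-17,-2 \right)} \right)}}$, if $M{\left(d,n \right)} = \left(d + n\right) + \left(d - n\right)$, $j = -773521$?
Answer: $- \frac{7}{5420631} \approx -1.2914 \cdot 10^{-6}$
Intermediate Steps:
$M{\left(d,n \right)} = 2 d$
$g{\left(Q \right)} = \frac{176 Q}{7}$ ($g{\left(Q \right)} = - \frac{Q \left(-176\right)}{7} = - \frac{\left(-176\right) Q}{7} = \frac{176 Q}{7}$)
$\frac{1}{j + g{\left(M{\left(-17,-2 \right)} \right)}} = \frac{1}{-773521 + \frac{176 \cdot 2 \left(-17\right)}{7}} = \frac{1}{-773521 + \frac{176}{7} \left(-34\right)} = \frac{1}{-773521 - \frac{5984}{7}} = \frac{1}{- \frac{5420631}{7}} = - \frac{7}{5420631}$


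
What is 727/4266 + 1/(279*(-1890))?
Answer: 3549538/20828745 ≈ 0.17042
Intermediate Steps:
727/4266 + 1/(279*(-1890)) = 727*(1/4266) + (1/279)*(-1/1890) = 727/4266 - 1/527310 = 3549538/20828745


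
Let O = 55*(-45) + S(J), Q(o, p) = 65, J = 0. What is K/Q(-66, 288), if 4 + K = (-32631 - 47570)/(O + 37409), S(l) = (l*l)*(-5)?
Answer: -219937/2270710 ≈ -0.096858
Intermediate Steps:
S(l) = -5*l² (S(l) = l²*(-5) = -5*l²)
O = -2475 (O = 55*(-45) - 5*0² = -2475 - 5*0 = -2475 + 0 = -2475)
K = -219937/34934 (K = -4 + (-32631 - 47570)/(-2475 + 37409) = -4 - 80201/34934 = -219937/34934 ≈ -6.2958)
K/Q(-66, 288) = -219937/34934/65 = -219937/34934*1/65 = -219937/2270710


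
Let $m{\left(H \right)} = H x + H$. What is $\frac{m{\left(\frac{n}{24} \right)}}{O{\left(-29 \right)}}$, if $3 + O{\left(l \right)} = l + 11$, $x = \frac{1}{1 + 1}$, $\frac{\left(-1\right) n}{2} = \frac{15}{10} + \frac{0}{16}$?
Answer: $\frac{1}{112} \approx 0.0089286$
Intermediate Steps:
$n = -3$ ($n = - 2 \left(\frac{15}{10} + \frac{0}{16}\right) = - 2 \left(15 \cdot \frac{1}{10} + 0 \cdot \frac{1}{16}\right) = - 2 \left(\frac{3}{2} + 0\right) = \left(-2\right) \frac{3}{2} = -3$)
$x = \frac{1}{2} \approx 0.5$
$m{\left(H \right)} = \frac{3 H}{2}$ ($m{\left(H \right)} = H \frac{1}{2} + H = \frac{H}{2} + H = \frac{3 H}{2}$)
$O{\left(l \right)} = 8 + l$ ($O{\left(l \right)} = -3 + \left(l + 11\right) = -3 + \left(11 + l\right) = 8 + l$)
$\frac{m{\left(\frac{n}{24} \right)}}{O{\left(-29 \right)}} = \frac{\frac{3}{2} \left(- \frac{3}{24}\right)}{8 - 29} = \frac{\frac{3}{2} \left(\left(-3\right) \frac{1}{24}\right)}{-21} = \frac{3}{2} \left(- \frac{1}{8}\right) \left(- \frac{1}{21}\right) = \left(- \frac{3}{16}\right) \left(- \frac{1}{21}\right) = \frac{1}{112}$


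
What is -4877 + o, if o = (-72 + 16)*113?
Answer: -11205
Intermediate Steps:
o = -6328 (o = -56*113 = -6328)
-4877 + o = -4877 - 6328 = -11205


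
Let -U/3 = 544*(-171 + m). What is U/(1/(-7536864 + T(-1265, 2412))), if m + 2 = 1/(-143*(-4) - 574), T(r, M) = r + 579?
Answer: -2134272357600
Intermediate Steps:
T(r, M) = 579 + r
m = -5/2 (m = -2 + 1/(-143*(-4) - 574) = -2 + 1/(572 - 574) = -2 + 1/(-2) = -2 - ½ = -5/2 ≈ -2.5000)
U = 283152 (U = -1632*(-171 - 5/2) = -1632*(-347)/2 = -3*(-94384) = 283152)
U/(1/(-7536864 + T(-1265, 2412))) = 283152/(1/(-7536864 + (579 - 1265))) = 283152/(1/(-7536864 - 686)) = 283152/(1/(-7537550)) = 283152/(-1/7537550) = 283152*(-7537550) = -2134272357600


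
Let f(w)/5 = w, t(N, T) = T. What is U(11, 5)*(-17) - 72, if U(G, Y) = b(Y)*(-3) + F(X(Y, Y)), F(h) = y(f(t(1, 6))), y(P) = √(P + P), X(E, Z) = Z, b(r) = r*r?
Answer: 1203 - 34*√15 ≈ 1071.3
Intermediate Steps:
f(w) = 5*w
b(r) = r²
y(P) = √2*√P (y(P) = √(2*P) = √2*√P)
F(h) = 2*√15 (F(h) = √2*√(5*6) = √2*√30 = 2*√15)
U(G, Y) = -3*Y² + 2*√15 (U(G, Y) = Y²*(-3) + 2*√15 = -3*Y² + 2*√15)
U(11, 5)*(-17) - 72 = (-3*5² + 2*√15)*(-17) - 72 = (-3*25 + 2*√15)*(-17) - 72 = (-75 + 2*√15)*(-17) - 72 = (1275 - 34*√15) - 72 = 1203 - 34*√15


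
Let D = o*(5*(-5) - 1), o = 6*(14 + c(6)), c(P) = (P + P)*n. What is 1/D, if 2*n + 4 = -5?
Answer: 1/6240 ≈ 0.00016026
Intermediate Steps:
n = -9/2 (n = -2 + (1/2)*(-5) = -2 - 5/2 = -9/2 ≈ -4.5000)
c(P) = -9*P (c(P) = (P + P)*(-9/2) = (2*P)*(-9/2) = -9*P)
o = -240 (o = 6*(14 - 9*6) = 6*(14 - 54) = 6*(-40) = -240)
D = 6240 (D = -240*(5*(-5) - 1) = -240*(-25 - 1) = -240*(-26) = 6240)
1/D = 1/6240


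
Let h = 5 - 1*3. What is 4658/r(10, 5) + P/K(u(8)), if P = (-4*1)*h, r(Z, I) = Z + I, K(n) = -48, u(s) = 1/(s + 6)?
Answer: 3107/10 ≈ 310.70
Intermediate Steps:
h = 2 (h = 5 - 3 = 2)
u(s) = 1/(6 + s)
r(Z, I) = I + Z
P = -8 (P = -4*1*2 = -4*2 = -8)
4658/r(10, 5) + P/K(u(8)) = 4658/(5 + 10) - 8/(-48) = 4658/15 - 8*(-1/48) = 4658*(1/15) + 1/6 = 4658/15 + 1/6 = 3107/10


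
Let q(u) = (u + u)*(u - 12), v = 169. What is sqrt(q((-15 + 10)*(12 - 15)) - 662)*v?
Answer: 338*I*sqrt(143) ≈ 4041.9*I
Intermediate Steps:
q(u) = 2*u*(-12 + u) (q(u) = (2*u)*(-12 + u) = 2*u*(-12 + u))
sqrt(q((-15 + 10)*(12 - 15)) - 662)*v = sqrt(2*((-15 + 10)*(12 - 15))*(-12 + (-15 + 10)*(12 - 15)) - 662)*169 = sqrt(2*(-5*(-3))*(-12 - 5*(-3)) - 662)*169 = sqrt(2*15*(-12 + 15) - 662)*169 = sqrt(2*15*3 - 662)*169 = sqrt(90 - 662)*169 = sqrt(-572)*169 = (2*I*sqrt(143))*169 = 338*I*sqrt(143)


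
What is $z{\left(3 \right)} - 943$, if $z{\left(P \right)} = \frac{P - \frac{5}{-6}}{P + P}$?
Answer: $- \frac{33925}{36} \approx -942.36$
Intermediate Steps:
$z{\left(P \right)} = \frac{\frac{5}{6} + P}{2 P}$ ($z{\left(P \right)} = \frac{P - - \frac{5}{6}}{2 P} = \left(P + \frac{5}{6}\right) \frac{1}{2 P} = \left(\frac{5}{6} + P\right) \frac{1}{2 P} = \frac{\frac{5}{6} + P}{2 P}$)
$z{\left(3 \right)} - 943 = \frac{5 + 6 \cdot 3}{12 \cdot 3} - 943 = \frac{1}{12} \cdot \frac{1}{3} \left(5 + 18\right) - 943 = \frac{1}{12} \cdot \frac{1}{3} \cdot 23 - 943 = \frac{23}{36} - 943 = - \frac{33925}{36}$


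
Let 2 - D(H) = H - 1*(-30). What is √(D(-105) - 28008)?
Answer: I*√27931 ≈ 167.13*I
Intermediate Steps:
D(H) = -28 - H (D(H) = 2 - (H - 1*(-30)) = 2 - (H + 30) = 2 - (30 + H) = 2 + (-30 - H) = -28 - H)
√(D(-105) - 28008) = √((-28 - 1*(-105)) - 28008) = √((-28 + 105) - 28008) = √(77 - 28008) = √(-27931) = I*√27931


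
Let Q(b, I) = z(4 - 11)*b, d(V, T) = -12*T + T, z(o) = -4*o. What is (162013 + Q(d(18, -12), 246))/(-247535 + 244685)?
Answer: -165709/2850 ≈ -58.143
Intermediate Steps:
d(V, T) = -11*T
Q(b, I) = 28*b (Q(b, I) = (-4*(4 - 11))*b = (-4*(-7))*b = 28*b)
(162013 + Q(d(18, -12), 246))/(-247535 + 244685) = (162013 + 28*(-11*(-12)))/(-247535 + 244685) = (162013 + 28*132)/(-2850) = (162013 + 3696)*(-1/2850) = 165709*(-1/2850) = -165709/2850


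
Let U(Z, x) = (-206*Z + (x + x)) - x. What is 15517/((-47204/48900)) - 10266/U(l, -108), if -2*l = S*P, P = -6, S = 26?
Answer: -511398404689/31815496 ≈ -16074.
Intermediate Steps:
l = 78 (l = -13*(-6) = -½*(-156) = 78)
U(Z, x) = x - 206*Z (U(Z, x) = (-206*Z + 2*x) - x = x - 206*Z)
15517/((-47204/48900)) - 10266/U(l, -108) = 15517/((-47204/48900)) - 10266/(-108 - 206*78) = 15517/((-47204*1/48900)) - 10266/(-108 - 16068) = 15517/(-11801/12225) - 10266/(-16176) = 15517*(-12225/11801) - 10266*(-1/16176) = -189695325/11801 + 1711/2696 = -511398404689/31815496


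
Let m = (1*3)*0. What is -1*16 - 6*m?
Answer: -16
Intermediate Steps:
m = 0 (m = 3*0 = 0)
-1*16 - 6*m = -1*16 - 6*0 = -16 + 0 = -16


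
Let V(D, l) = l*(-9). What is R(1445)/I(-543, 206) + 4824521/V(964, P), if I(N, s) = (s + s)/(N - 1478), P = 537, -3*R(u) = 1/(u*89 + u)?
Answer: -9574100986547/9590927400 ≈ -998.25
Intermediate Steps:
R(u) = -1/(270*u) (R(u) = -1/(3*(u*89 + u)) = -1/(3*(89*u + u)) = -1/(90*u)/3 = -1/(270*u))
I(N, s) = 2*s/(-1478 + N) (I(N, s) = (2*s)/(-1478 + N) = 2*s/(-1478 + N))
V(D, l) = -9*l
R(1445)/I(-543, 206) + 4824521/V(964, P) = (-1/270/1445)/((2*206/(-1478 - 543))) + 4824521/((-9*537)) = (-1/270*1/1445)/((2*206/(-2021))) + 4824521/(-4833) = -1/(390150*(2*206*(-1/2021))) + 4824521*(-1/4833) = -1/(390150*(-412/2021)) - 4824521/4833 = -1/390150*(-2021/412) - 4824521/4833 = 2021/160741800 - 4824521/4833 = -9574100986547/9590927400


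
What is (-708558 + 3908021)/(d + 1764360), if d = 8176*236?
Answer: 3199463/3693896 ≈ 0.86615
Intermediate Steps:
d = 1929536
(-708558 + 3908021)/(d + 1764360) = (-708558 + 3908021)/(1929536 + 1764360) = 3199463/3693896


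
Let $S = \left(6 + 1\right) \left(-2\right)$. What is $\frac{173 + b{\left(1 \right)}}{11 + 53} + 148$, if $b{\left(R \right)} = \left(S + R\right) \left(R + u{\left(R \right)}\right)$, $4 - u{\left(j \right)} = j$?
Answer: $\frac{9593}{64} \approx 149.89$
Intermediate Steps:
$u{\left(j \right)} = 4 - j$
$S = -14$ ($S = 7 \left(-2\right) = -14$)
$b{\left(R \right)} = -56 + 4 R$ ($b{\left(R \right)} = \left(-14 + R\right) \left(R - \left(-4 + R\right)\right) = \left(-14 + R\right) 4 = -56 + 4 R$)
$\frac{173 + b{\left(1 \right)}}{11 + 53} + 148 = \frac{173 + \left(-56 + 4 \cdot 1\right)}{11 + 53} + 148 = \frac{173 + \left(-56 + 4\right)}{64} + 148 = \left(173 - 52\right) \frac{1}{64} + 148 = 121 \cdot \frac{1}{64} + 148 = \frac{121}{64} + 148 = \frac{9593}{64}$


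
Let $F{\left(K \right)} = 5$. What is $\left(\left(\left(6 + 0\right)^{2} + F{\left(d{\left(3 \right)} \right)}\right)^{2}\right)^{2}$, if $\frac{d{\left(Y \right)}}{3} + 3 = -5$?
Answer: $2825761$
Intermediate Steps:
$d{\left(Y \right)} = -24$ ($d{\left(Y \right)} = -9 + 3 \left(-5\right) = -9 - 15 = -24$)
$\left(\left(\left(6 + 0\right)^{2} + F{\left(d{\left(3 \right)} \right)}\right)^{2}\right)^{2} = \left(\left(\left(6 + 0\right)^{2} + 5\right)^{2}\right)^{2} = \left(\left(6^{2} + 5\right)^{2}\right)^{2} = \left(\left(36 + 5\right)^{2}\right)^{2} = \left(41^{2}\right)^{2} = 1681^{2} = 2825761$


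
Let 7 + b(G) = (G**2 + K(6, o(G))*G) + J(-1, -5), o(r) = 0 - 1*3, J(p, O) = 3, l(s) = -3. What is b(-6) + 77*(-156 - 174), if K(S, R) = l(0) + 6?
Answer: -25396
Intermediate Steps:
o(r) = -3 (o(r) = 0 - 3 = -3)
K(S, R) = 3 (K(S, R) = -3 + 6 = 3)
b(G) = -4 + G**2 + 3*G (b(G) = -7 + ((G**2 + 3*G) + 3) = -7 + (3 + G**2 + 3*G) = -4 + G**2 + 3*G)
b(-6) + 77*(-156 - 174) = (-4 + (-6)**2 + 3*(-6)) + 77*(-156 - 174) = (-4 + 36 - 18) + 77*(-330) = 14 - 25410 = -25396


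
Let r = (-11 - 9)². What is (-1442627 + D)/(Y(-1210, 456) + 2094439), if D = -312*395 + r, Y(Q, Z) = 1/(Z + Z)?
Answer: -1427705904/1910128369 ≈ -0.74744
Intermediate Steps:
Y(Q, Z) = 1/(2*Z)
r = 400 (r = (-20)² = 400)
D = -122840 (D = -312*395 + 400 = -123240 + 400 = -122840)
(-1442627 + D)/(Y(-1210, 456) + 2094439) = (-1442627 - 122840)/((½)/456 + 2094439) = -1565467/((½)*(1/456) + 2094439) = -1565467/(1/912 + 2094439) = -1565467/1910128369/912 = -1565467*912/1910128369 = -1427705904/1910128369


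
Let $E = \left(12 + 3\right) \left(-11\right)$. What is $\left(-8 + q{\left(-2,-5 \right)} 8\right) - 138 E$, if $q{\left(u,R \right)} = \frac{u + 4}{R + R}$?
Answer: $\frac{113802}{5} \approx 22760.0$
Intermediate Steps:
$q{\left(u,R \right)} = \frac{4 + u}{2 R}$
$E = -165$ ($E = 15 \left(-11\right) = -165$)
$\left(-8 + q{\left(-2,-5 \right)} 8\right) - 138 E = \left(-8 + \frac{4 - 2}{2 \left(-5\right)} 8\right) - -22770 = \left(-8 + \frac{1}{2} \left(- \frac{1}{5}\right) 2 \cdot 8\right) + 22770 = \left(-8 - \frac{8}{5}\right) + 22770 = - \frac{48}{5} + 22770 = \frac{113802}{5}$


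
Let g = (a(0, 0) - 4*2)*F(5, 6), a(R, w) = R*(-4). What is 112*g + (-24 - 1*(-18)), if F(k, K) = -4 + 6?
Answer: -1798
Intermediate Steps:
a(R, w) = -4*R
F(k, K) = 2
g = -16 (g = (-4*0 - 4*2)*2 = (0 - 8)*2 = -8*2 = -16)
112*g + (-24 - 1*(-18)) = 112*(-16) + (-24 - 1*(-18)) = -1792 + (-24 + 18) = -1792 - 6 = -1798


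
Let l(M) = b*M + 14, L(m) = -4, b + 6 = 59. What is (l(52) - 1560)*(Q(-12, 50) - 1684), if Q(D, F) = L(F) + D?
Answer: -2057000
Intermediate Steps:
b = 53 (b = -6 + 59 = 53)
l(M) = 14 + 53*M (l(M) = 53*M + 14 = 14 + 53*M)
Q(D, F) = -4 + D
(l(52) - 1560)*(Q(-12, 50) - 1684) = ((14 + 53*52) - 1560)*((-4 - 12) - 1684) = ((14 + 2756) - 1560)*(-16 - 1684) = (2770 - 1560)*(-1700) = 1210*(-1700) = -2057000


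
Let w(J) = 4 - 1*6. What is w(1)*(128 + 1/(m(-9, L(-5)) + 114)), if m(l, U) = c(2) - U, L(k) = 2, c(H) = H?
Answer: -14593/57 ≈ -256.02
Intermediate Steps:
w(J) = -2 (w(J) = 4 - 6 = -2)
m(l, U) = 2 - U
w(1)*(128 + 1/(m(-9, L(-5)) + 114)) = -2*(128 + 1/((2 - 1*2) + 114)) = -2*(128 + 1/((2 - 2) + 114)) = -2*(128 + 1/(0 + 114)) = -2*(128 + 1/114) = -2*14593/114 = -14593/57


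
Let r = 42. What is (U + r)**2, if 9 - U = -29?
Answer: 6400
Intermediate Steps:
U = 38 (U = 9 - 1*(-29) = 9 + 29 = 38)
(U + r)**2 = (38 + 42)**2 = 80**2 = 6400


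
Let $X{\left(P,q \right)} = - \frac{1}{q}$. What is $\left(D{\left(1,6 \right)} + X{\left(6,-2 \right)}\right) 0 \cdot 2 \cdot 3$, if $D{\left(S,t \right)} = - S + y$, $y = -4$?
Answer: $0$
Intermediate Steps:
$D{\left(S,t \right)} = -4 - S$ ($D{\left(S,t \right)} = - S - 4 = -4 - S$)
$\left(D{\left(1,6 \right)} + X{\left(6,-2 \right)}\right) 0 \cdot 2 \cdot 3 = \left(\left(-4 - 1\right) - \frac{1}{-2}\right) 0 \cdot 2 \cdot 3 = \left(\left(-4 - 1\right) - - \frac{1}{2}\right) 0 \cdot 6 = \left(-5 + \frac{1}{2}\right) 0 \cdot 6 = \left(- \frac{9}{2}\right) 0 \cdot 6 = 0 \cdot 6 = 0$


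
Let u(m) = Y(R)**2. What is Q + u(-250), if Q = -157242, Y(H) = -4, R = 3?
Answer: -157226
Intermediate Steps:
u(m) = 16 (u(m) = (-4)**2 = 16)
Q + u(-250) = -157242 + 16 = -157226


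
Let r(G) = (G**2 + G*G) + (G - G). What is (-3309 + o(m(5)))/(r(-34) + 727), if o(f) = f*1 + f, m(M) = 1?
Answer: -3307/3039 ≈ -1.0882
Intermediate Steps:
r(G) = 2*G**2 (r(G) = (G**2 + G**2) + 0 = 2*G**2 + 0 = 2*G**2)
o(f) = 2*f (o(f) = f + f = 2*f)
(-3309 + o(m(5)))/(r(-34) + 727) = (-3309 + 2*1)/(2*(-34)**2 + 727) = (-3309 + 2)/(2*1156 + 727) = -3307/(2312 + 727) = -3307/3039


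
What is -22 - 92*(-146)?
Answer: 13410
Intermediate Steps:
-22 - 92*(-146) = -22 + 13432 = 13410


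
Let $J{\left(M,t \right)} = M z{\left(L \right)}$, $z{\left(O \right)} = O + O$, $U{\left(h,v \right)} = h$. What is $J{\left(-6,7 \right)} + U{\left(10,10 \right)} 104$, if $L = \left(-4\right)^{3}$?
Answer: $1808$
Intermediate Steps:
$L = -64$
$z{\left(O \right)} = 2 O$
$J{\left(M,t \right)} = - 128 M$ ($J{\left(M,t \right)} = M 2 \left(-64\right) = M \left(-128\right) = - 128 M$)
$J{\left(-6,7 \right)} + U{\left(10,10 \right)} 104 = \left(-128\right) \left(-6\right) + 10 \cdot 104 = 768 + 1040 = 1808$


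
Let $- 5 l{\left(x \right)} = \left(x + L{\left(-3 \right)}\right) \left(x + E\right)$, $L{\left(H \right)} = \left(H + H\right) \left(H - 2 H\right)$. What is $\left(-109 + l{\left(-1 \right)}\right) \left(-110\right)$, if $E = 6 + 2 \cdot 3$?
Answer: $7392$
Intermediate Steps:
$L{\left(H \right)} = - 2 H^{2}$ ($L{\left(H \right)} = 2 H \left(- H\right) = - 2 H^{2}$)
$E = 12$ ($E = 6 + 6 = 12$)
$l{\left(x \right)} = - \frac{\left(-18 + x\right) \left(12 + x\right)}{5}$ ($l{\left(x \right)} = - \frac{\left(x - 2 \left(-3\right)^{2}\right) \left(x + 12\right)}{5} = - \frac{\left(x - 18\right) \left(12 + x\right)}{5} = - \frac{\left(-18 + x\right) \left(12 + x\right)}{5}$)
$\left(-109 + l{\left(-1 \right)}\right) \left(-110\right) = \left(-109 + \left(\frac{216}{5} - \frac{\left(-1\right)^{2}}{5} + \frac{6}{5} \left(-1\right)\right)\right) \left(-110\right) = \left(-109 - - \frac{209}{5}\right) \left(-110\right) = \left(-109 + \frac{209}{5}\right) \left(-110\right) = \left(- \frac{336}{5}\right) \left(-110\right) = 7392$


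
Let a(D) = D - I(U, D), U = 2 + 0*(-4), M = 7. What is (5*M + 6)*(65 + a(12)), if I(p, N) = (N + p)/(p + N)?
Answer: 3116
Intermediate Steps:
U = 2 (U = 2 + 0 = 2)
I(p, N) = 1 (I(p, N) = (N + p)/(N + p) = 1)
a(D) = -1 + D (a(D) = D - 1*1 = D - 1 = -1 + D)
(5*M + 6)*(65 + a(12)) = (5*7 + 6)*(65 + (-1 + 12)) = (35 + 6)*(65 + 11) = 41*76 = 3116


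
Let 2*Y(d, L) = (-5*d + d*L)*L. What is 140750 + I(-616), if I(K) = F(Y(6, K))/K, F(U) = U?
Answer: 138887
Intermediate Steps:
Y(d, L) = L*(-5*d + L*d)/2 (Y(d, L) = ((-5*d + d*L)*L)/2 = ((-5*d + L*d)*L)/2 = (L*(-5*d + L*d))/2 = L*(-5*d + L*d)/2)
I(K) = -15 + 3*K (I(K) = ((½)*K*6*(-5 + K))/K = (3*K*(-5 + K))/K = -15 + 3*K)
140750 + I(-616) = 140750 + (-15 + 3*(-616)) = 140750 + (-15 - 1848) = 140750 - 1863 = 138887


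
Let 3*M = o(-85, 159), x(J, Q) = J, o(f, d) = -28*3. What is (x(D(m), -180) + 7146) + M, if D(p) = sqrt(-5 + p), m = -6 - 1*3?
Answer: 7118 + I*sqrt(14) ≈ 7118.0 + 3.7417*I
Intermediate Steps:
o(f, d) = -84
m = -9 (m = -6 - 3 = -9)
M = -28 (M = (1/3)*(-84) = -28)
(x(D(m), -180) + 7146) + M = (sqrt(-5 - 9) + 7146) - 28 = (sqrt(-14) + 7146) - 28 = (I*sqrt(14) + 7146) - 28 = (7146 + I*sqrt(14)) - 28 = 7118 + I*sqrt(14)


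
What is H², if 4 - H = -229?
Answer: 54289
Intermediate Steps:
H = 233 (H = 4 - 1*(-229) = 4 + 229 = 233)
H² = 233² = 54289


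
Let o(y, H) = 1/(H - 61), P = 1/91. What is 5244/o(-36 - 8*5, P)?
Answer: -29104200/91 ≈ -3.1983e+5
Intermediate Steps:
P = 1/91 ≈ 0.010989
o(y, H) = 1/(-61 + H)
5244/o(-36 - 8*5, P) = 5244/(1/(-61 + 1/91)) = 5244/(1/(-5550/91)) = 5244/(-91/5550) = 5244*(-5550/91) = -29104200/91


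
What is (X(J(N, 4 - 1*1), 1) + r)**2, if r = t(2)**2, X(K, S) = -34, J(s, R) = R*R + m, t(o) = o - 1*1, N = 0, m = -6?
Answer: 1089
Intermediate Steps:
t(o) = -1 + o (t(o) = o - 1 = -1 + o)
J(s, R) = -6 + R**2 (J(s, R) = R*R - 6 = R**2 - 6 = -6 + R**2)
r = 1 (r = (-1 + 2)**2 = 1**2 = 1)
(X(J(N, 4 - 1*1), 1) + r)**2 = (-34 + 1)**2 = (-33)**2 = 1089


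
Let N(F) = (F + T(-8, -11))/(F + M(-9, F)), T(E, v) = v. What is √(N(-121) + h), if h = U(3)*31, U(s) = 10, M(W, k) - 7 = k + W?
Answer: √1155523/61 ≈ 17.622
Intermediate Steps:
M(W, k) = 7 + W + k (M(W, k) = 7 + (k + W) = 7 + (W + k) = 7 + W + k)
h = 310 (h = 10*31 = 310)
N(F) = (-11 + F)/(-2 + 2*F) (N(F) = (F - 11)/(F + (7 - 9 + F)) = (-11 + F)/(F + (-2 + F)) = (-11 + F)/(-2 + 2*F))
√(N(-121) + h) = √((-11 - 121)/(2*(-1 - 121)) + 310) = √((½)*(-132)/(-122) + 310) = √((½)*(-1/122)*(-132) + 310) = √(33/61 + 310) = √(18943/61) = √1155523/61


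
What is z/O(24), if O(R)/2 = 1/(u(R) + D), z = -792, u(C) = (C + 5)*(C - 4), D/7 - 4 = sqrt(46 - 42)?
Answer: -246312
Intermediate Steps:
D = 42 (D = 28 + 7*sqrt(46 - 42) = 28 + 7*sqrt(4) = 28 + 7*2 = 28 + 14 = 42)
u(C) = (-4 + C)*(5 + C) (u(C) = (5 + C)*(-4 + C) = (-4 + C)*(5 + C))
O(R) = 2/(22 + R + R**2) (O(R) = 2/((-20 + R + R**2) + 42) = 2/(22 + R + R**2))
z/O(24) = -792/(2/(22 + 24 + 24**2)) = -792/(2/(22 + 24 + 576)) = -792/(2/622) = -792/(2*(1/622)) = -792/1/311 = -792*311 = -246312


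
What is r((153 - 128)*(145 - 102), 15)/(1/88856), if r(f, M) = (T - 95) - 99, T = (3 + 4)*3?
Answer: -15372088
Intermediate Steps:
T = 21 (T = 7*3 = 21)
r(f, M) = -173 (r(f, M) = (21 - 95) - 99 = -74 - 99 = -173)
r((153 - 128)*(145 - 102), 15)/(1/88856) = -173/(1/88856) = -173/1/88856 = -173*88856 = -15372088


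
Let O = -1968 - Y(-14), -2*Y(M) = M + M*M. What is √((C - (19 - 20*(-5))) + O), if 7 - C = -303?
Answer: I*√1686 ≈ 41.061*I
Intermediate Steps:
C = 310 (C = 7 - 1*(-303) = 7 + 303 = 310)
Y(M) = -M/2 - M²/2 (Y(M) = -(M + M*M)/2 = -(M + M²)/2 = -M/2 - M²/2)
O = -1877 (O = -1968 - (-1)*(-14)*(1 - 14)/2 = -1968 - (-1)*(-14)*(-13)/2 = -1968 - 1*(-91) = -1968 + 91 = -1877)
√((C - (19 - 20*(-5))) + O) = √((310 - (19 - 20*(-5))) - 1877) = √((310 - (19 + 100)) - 1877) = √((310 - 1*119) - 1877) = √((310 - 119) - 1877) = √(191 - 1877) = √(-1686) = I*√1686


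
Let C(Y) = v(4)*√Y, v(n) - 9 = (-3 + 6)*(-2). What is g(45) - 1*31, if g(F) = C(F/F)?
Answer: -28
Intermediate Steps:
v(n) = 3 (v(n) = 9 + (-3 + 6)*(-2) = 9 + 3*(-2) = 9 - 6 = 3)
C(Y) = 3*√Y
g(F) = 3 (g(F) = 3*√(F/F) = 3*√1 = 3*1 = 3)
g(45) - 1*31 = 3 - 1*31 = 3 - 31 = -28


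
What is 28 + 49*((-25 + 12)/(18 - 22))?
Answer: 749/4 ≈ 187.25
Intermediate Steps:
28 + 49*((-25 + 12)/(18 - 22)) = 28 + 49*(-13/(-4)) = 28 + 49*(-13*(-1/4)) = 28 + 49*(13/4) = 28 + 637/4 = 749/4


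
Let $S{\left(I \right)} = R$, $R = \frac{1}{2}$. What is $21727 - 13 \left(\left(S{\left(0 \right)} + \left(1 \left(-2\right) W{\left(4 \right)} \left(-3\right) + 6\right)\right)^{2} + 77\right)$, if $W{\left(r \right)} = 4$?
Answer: $\frac{34531}{4} \approx 8632.8$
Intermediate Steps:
$R = \frac{1}{2} \approx 0.5$
$S{\left(I \right)} = \frac{1}{2}$
$21727 - 13 \left(\left(S{\left(0 \right)} + \left(1 \left(-2\right) W{\left(4 \right)} \left(-3\right) + 6\right)\right)^{2} + 77\right) = 21727 - 13 \left(\left(\frac{1}{2} + \left(1 \left(-2\right) 4 \left(-3\right) + 6\right)\right)^{2} + 77\right) = 21727 - 13 \left(\left(\frac{1}{2} + \left(\left(-2\right) 4 \left(-3\right) + 6\right)\right)^{2} + 77\right) = 21727 - 13 \left(\left(\frac{1}{2} + \left(\left(-8\right) \left(-3\right) + 6\right)\right)^{2} + 77\right) = 21727 - 13 \left(\left(\frac{1}{2} + \left(24 + 6\right)\right)^{2} + 77\right) = 21727 - 13 \left(\left(\frac{1}{2} + 30\right)^{2} + 77\right) = 21727 - 13 \left(\left(\frac{61}{2}\right)^{2} + 77\right) = 21727 - 13 \left(\frac{3721}{4} + 77\right) = 21727 - \frac{52377}{4} = \frac{34531}{4}$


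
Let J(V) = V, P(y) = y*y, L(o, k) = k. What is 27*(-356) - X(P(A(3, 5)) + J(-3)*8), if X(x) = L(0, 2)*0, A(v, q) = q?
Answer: -9612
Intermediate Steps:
P(y) = y**2
X(x) = 0 (X(x) = 2*0 = 0)
27*(-356) - X(P(A(3, 5)) + J(-3)*8) = 27*(-356) - 1*0 = -9612 + 0 = -9612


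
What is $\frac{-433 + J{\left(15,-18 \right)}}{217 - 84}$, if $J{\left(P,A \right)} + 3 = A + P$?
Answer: $- \frac{439}{133} \approx -3.3008$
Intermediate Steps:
$J{\left(P,A \right)} = -3 + A + P$ ($J{\left(P,A \right)} = -3 + \left(A + P\right) = -3 + A + P$)
$\frac{-433 + J{\left(15,-18 \right)}}{217 - 84} = \frac{-433 - 6}{217 - 84} = \frac{-433 - 6}{133} = \left(-439\right) \frac{1}{133} = - \frac{439}{133}$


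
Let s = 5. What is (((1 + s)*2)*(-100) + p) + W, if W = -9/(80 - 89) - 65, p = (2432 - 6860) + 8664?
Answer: 2972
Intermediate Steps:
p = 4236 (p = -4428 + 8664 = 4236)
W = -64 (W = -9/(-9) - 65 = -9*(-⅑) - 65 = 1 - 65 = -64)
(((1 + s)*2)*(-100) + p) + W = (((1 + 5)*2)*(-100) + 4236) - 64 = ((6*2)*(-100) + 4236) - 64 = (12*(-100) + 4236) - 64 = (-1200 + 4236) - 64 = 3036 - 64 = 2972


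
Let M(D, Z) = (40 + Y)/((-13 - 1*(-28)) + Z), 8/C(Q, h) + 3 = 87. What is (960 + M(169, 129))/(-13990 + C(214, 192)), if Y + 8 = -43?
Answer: -967603/14101824 ≈ -0.068615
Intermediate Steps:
C(Q, h) = 2/21 (C(Q, h) = 8/(-3 + 87) = 8/84 = 8*(1/84) = 2/21)
Y = -51 (Y = -8 - 43 = -51)
M(D, Z) = -11/(15 + Z) (M(D, Z) = (40 - 51)/((-13 - 1*(-28)) + Z) = -11/((-13 + 28) + Z) = -11/(15 + Z))
(960 + M(169, 129))/(-13990 + C(214, 192)) = (960 - 11/(15 + 129))/(-13990 + 2/21) = (960 - 11/144)/(-293788/21) = (960 - 11*1/144)*(-21/293788) = (960 - 11/144)*(-21/293788) = (138229/144)*(-21/293788) = -967603/14101824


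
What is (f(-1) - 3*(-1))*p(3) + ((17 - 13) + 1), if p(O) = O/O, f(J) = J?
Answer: 7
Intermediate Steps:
p(O) = 1
(f(-1) - 3*(-1))*p(3) + ((17 - 13) + 1) = (-1 - 3*(-1))*1 + ((17 - 13) + 1) = (-1 + 3)*1 + (4 + 1) = 2*1 + 5 = 2 + 5 = 7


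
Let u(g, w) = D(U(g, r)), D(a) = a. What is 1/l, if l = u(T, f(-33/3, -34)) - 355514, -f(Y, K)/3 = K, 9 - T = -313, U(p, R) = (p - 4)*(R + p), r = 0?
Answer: -1/253118 ≈ -3.9507e-6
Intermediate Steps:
U(p, R) = (-4 + p)*(R + p)
T = 322 (T = 9 - 1*(-313) = 9 + 313 = 322)
f(Y, K) = -3*K
u(g, w) = g² - 4*g (u(g, w) = g² - 4*0 - 4*g + 0*g = g² + 0 - 4*g + 0 = g² - 4*g)
l = -253118 (l = 322*(-4 + 322) - 355514 = 322*318 - 355514 = 102396 - 355514 = -253118)
1/l = 1/(-253118) = -1/253118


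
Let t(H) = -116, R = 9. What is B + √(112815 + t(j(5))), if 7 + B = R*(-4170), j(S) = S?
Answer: -37537 + √112699 ≈ -37201.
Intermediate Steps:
B = -37537 (B = -7 + 9*(-4170) = -7 - 37530 = -37537)
B + √(112815 + t(j(5))) = -37537 + √(112815 - 116) = -37537 + √112699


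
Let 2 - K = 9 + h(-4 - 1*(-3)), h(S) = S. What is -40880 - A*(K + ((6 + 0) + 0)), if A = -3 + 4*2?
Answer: -40880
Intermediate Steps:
A = 5 (A = -3 + 8 = 5)
K = -6 (K = 2 - (9 + (-4 - 1*(-3))) = 2 - (9 + (-4 + 3)) = 2 - (9 - 1) = 2 - 1*8 = 2 - 8 = -6)
-40880 - A*(K + ((6 + 0) + 0)) = -40880 - 5*(-6 + ((6 + 0) + 0)) = -40880 - 5*(-6 + (6 + 0)) = -40880 - 5*(-6 + 6) = -40880 - 5*0 = -40880 - 1*0 = -40880 + 0 = -40880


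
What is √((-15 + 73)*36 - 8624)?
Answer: 2*I*√1634 ≈ 80.846*I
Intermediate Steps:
√((-15 + 73)*36 - 8624) = √(58*36 - 8624) = √(2088 - 8624) = √(-6536) = 2*I*√1634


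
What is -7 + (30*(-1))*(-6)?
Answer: 173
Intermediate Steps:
-7 + (30*(-1))*(-6) = -7 - 30*(-6) = -7 + 180 = 173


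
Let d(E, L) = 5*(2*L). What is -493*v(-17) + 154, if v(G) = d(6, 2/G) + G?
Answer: 9115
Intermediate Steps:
d(E, L) = 10*L
v(G) = G + 20/G (v(G) = 10*(2/G) + G = 20/G + G = G + 20/G)
-493*v(-17) + 154 = -493*(-17 + 20/(-17)) + 154 = -493*(-17 + 20*(-1/17)) + 154 = -493*(-17 - 20/17) + 154 = -493*(-309/17) + 154 = 8961 + 154 = 9115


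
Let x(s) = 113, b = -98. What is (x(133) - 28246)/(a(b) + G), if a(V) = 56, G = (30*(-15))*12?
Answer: 28133/5344 ≈ 5.2644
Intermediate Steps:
G = -5400 (G = -450*12 = -5400)
(x(133) - 28246)/(a(b) + G) = (113 - 28246)/(56 - 5400) = -28133/(-5344) = -28133*(-1/5344) = 28133/5344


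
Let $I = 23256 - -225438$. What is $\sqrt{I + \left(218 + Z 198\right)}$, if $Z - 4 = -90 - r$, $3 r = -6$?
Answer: $2 \sqrt{58070} \approx 481.95$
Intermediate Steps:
$r = -2$ ($r = \frac{1}{3} \left(-6\right) = -2$)
$Z = -84$ ($Z = 4 - 88 = -84$)
$I = 248694$ ($I = 23256 + 225438 = 248694$)
$\sqrt{I + \left(218 + Z 198\right)} = \sqrt{248694 + \left(218 - 16632\right)} = \sqrt{248694 - 16414} = \sqrt{232280} = 2 \sqrt{58070}$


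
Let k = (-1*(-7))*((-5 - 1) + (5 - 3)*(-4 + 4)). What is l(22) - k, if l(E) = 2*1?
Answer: 44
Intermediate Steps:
l(E) = 2
k = -42 (k = 7*(-6 + 2*0) = 7*(-6 + 0) = 7*(-6) = -42)
l(22) - k = 2 - 1*(-42) = 2 + 42 = 44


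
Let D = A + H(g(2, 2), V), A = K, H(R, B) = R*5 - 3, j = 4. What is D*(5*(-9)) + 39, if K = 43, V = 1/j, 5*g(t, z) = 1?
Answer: -1806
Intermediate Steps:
g(t, z) = ⅕ (g(t, z) = (⅕)*1 = ⅕)
V = ¼ (V = 1/4 = ¼ ≈ 0.25000)
H(R, B) = -3 + 5*R (H(R, B) = 5*R - 3 = -3 + 5*R)
A = 43
D = 41 (D = 43 + (-3 + 5*(⅕)) = 43 + (-3 + 1) = 43 - 2 = 41)
D*(5*(-9)) + 39 = 41*(5*(-9)) + 39 = 41*(-45) + 39 = -1845 + 39 = -1806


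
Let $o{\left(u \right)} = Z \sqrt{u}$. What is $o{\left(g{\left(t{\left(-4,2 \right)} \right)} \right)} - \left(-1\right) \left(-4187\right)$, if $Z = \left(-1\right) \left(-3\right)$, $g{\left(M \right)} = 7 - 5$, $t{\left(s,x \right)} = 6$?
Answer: $-4187 + 3 \sqrt{2} \approx -4182.8$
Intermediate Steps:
$g{\left(M \right)} = 2$ ($g{\left(M \right)} = 7 - 5 = 2$)
$Z = 3$
$o{\left(u \right)} = 3 \sqrt{u}$
$o{\left(g{\left(t{\left(-4,2 \right)} \right)} \right)} - \left(-1\right) \left(-4187\right) = 3 \sqrt{2} - \left(-1\right) \left(-4187\right) = 3 \sqrt{2} - 4187 = -4187 + 3 \sqrt{2}$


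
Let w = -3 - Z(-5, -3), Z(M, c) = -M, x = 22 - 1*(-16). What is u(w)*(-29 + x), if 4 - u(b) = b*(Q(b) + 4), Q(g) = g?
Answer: -252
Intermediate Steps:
x = 38 (x = 22 + 16 = 38)
w = -8 (w = -3 - (-1)*(-5) = -3 - 1*5 = -3 - 5 = -8)
u(b) = 4 - b*(4 + b) (u(b) = 4 - b*(b + 4) = 4 - b*(4 + b))
u(w)*(-29 + x) = (4 - 1*(-8)² - 4*(-8))*(-29 + 38) = (4 - 1*64 + 32)*9 = (4 - 64 + 32)*9 = -28*9 = -252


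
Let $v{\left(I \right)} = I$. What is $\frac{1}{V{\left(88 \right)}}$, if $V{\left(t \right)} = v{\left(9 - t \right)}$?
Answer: $- \frac{1}{79} \approx -0.012658$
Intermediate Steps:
$V{\left(t \right)} = 9 - t$
$\frac{1}{V{\left(88 \right)}} = \frac{1}{9 - 88} = \frac{1}{-79} = - \frac{1}{79}$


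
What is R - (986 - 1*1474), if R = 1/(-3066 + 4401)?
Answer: 651481/1335 ≈ 488.00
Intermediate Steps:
R = 1/1335 ≈ 0.00074906
R - (986 - 1*1474) = 1/1335 - (986 - 1*1474) = 1/1335 - (986 - 1474) = 1/1335 - 1*(-488) = 1/1335 + 488 = 651481/1335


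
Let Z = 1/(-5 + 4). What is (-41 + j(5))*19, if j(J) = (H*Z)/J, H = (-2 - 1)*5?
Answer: -722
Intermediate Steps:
H = -15 (H = -3*5 = -15)
Z = -1 (Z = 1/(-1) = -1)
j(J) = 15/J (j(J) = (-15*(-1))/J = 15/J)
(-41 + j(5))*19 = (-41 + 15/5)*19 = (-41 + 15*(1/5))*19 = (-41 + 3)*19 = -38*19 = -722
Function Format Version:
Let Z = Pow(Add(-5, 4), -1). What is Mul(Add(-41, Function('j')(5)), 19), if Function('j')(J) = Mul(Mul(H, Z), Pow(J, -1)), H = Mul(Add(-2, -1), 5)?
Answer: -722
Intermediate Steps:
H = -15 (H = Mul(-3, 5) = -15)
Z = -1 (Z = Pow(-1, -1) = -1)
Function('j')(J) = Mul(15, Pow(J, -1)) (Function('j')(J) = Mul(Mul(-15, -1), Pow(J, -1)) = Mul(15, Pow(J, -1)))
Mul(Add(-41, Function('j')(5)), 19) = Mul(Add(-41, Mul(15, Pow(5, -1))), 19) = Mul(Add(-41, Mul(15, Rational(1, 5))), 19) = Mul(Add(-41, 3), 19) = Mul(-38, 19) = -722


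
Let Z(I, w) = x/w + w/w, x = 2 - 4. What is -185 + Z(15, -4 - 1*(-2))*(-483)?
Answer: -1151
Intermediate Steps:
x = -2
Z(I, w) = 1 - 2/w (Z(I, w) = -2/w + w/w = -2/w + 1 = 1 - 2/w)
-185 + Z(15, -4 - 1*(-2))*(-483) = -185 + ((-2 + (-4 - 1*(-2)))/(-4 - 1*(-2)))*(-483) = -185 + ((-2 + (-4 + 2))/(-4 + 2))*(-483) = -185 + ((-2 - 2)/(-2))*(-483) = -185 - 1/2*(-4)*(-483) = -185 + 2*(-483) = -185 - 966 = -1151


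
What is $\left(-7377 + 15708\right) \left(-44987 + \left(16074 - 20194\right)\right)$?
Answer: $-409110417$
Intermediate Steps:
$\left(-7377 + 15708\right) \left(-44987 + \left(16074 - 20194\right)\right) = 8331 \left(-44987 - 4120\right) = 8331 \left(-49107\right) = -409110417$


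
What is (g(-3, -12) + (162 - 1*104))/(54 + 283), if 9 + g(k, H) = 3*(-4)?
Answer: 37/337 ≈ 0.10979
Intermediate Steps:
g(k, H) = -21 (g(k, H) = -9 + 3*(-4) = -9 - 12 = -21)
(g(-3, -12) + (162 - 1*104))/(54 + 283) = (-21 + (162 - 1*104))/(54 + 283) = (-21 + (162 - 104))/337 = (-21 + 58)*(1/337) = 37*(1/337) = 37/337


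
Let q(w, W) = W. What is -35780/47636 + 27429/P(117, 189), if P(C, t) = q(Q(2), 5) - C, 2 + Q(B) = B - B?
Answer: -327653801/1333808 ≈ -245.65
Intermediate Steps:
Q(B) = -2 (Q(B) = -2 + (B - B) = -2 + 0 = -2)
P(C, t) = 5 - C
-35780/47636 + 27429/P(117, 189) = -35780/47636 + 27429/(5 - 1*117) = -35780*1/47636 + 27429/(5 - 117) = -8945/11909 + 27429/(-112) = -8945/11909 + 27429*(-1/112) = -8945/11909 - 27429/112 = -327653801/1333808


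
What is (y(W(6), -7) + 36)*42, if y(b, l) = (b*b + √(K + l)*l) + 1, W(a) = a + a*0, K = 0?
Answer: 3066 - 294*I*√7 ≈ 3066.0 - 777.85*I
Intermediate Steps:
W(a) = a (W(a) = a + 0 = a)
y(b, l) = 1 + b² + l^(3/2) (y(b, l) = (b*b + √(0 + l)*l) + 1 = (b² + √l*l) + 1 = (b² + l^(3/2)) + 1 = 1 + b² + l^(3/2))
(y(W(6), -7) + 36)*42 = ((1 + 6² + (-7)^(3/2)) + 36)*42 = ((1 + 36 - 7*I*√7) + 36)*42 = ((37 - 7*I*√7) + 36)*42 = (73 - 7*I*√7)*42 = 3066 - 294*I*√7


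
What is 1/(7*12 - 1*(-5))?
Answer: 1/89 ≈ 0.011236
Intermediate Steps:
1/(7*12 - 1*(-5)) = 1/(84 + 5) = 1/89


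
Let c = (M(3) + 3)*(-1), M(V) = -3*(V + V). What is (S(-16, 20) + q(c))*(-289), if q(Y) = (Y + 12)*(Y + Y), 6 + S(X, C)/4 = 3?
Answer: -230622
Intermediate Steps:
M(V) = -6*V
S(X, C) = -12 (S(X, C) = -24 + 4*3 = -24 + 12 = -12)
c = 15 (c = (-6*3 + 3)*(-1) = (-18 + 3)*(-1) = -15*(-1) = 15)
q(Y) = 2*Y*(12 + Y) (q(Y) = (12 + Y)*(2*Y) = 2*Y*(12 + Y))
(S(-16, 20) + q(c))*(-289) = (-12 + 2*15*(12 + 15))*(-289) = (-12 + 2*15*27)*(-289) = (-12 + 810)*(-289) = 798*(-289) = -230622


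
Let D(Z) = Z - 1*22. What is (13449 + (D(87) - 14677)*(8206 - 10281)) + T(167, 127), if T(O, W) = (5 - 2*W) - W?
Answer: 30332973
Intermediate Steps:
D(Z) = -22 + Z (D(Z) = Z - 22 = -22 + Z)
T(O, W) = 5 - 3*W
(13449 + (D(87) - 14677)*(8206 - 10281)) + T(167, 127) = (13449 + ((-22 + 87) - 14677)*(8206 - 10281)) + (5 - 3*127) = (13449 + (65 - 14677)*(-2075)) + (5 - 381) = (13449 - 14612*(-2075)) - 376 = (13449 + 30319900) - 376 = 30333349 - 376 = 30332973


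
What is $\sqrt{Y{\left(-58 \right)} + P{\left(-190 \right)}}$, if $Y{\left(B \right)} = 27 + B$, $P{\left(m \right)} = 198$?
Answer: $\sqrt{167} \approx 12.923$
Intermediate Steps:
$\sqrt{Y{\left(-58 \right)} + P{\left(-190 \right)}} = \sqrt{\left(27 - 58\right) + 198} = \sqrt{-31 + 198} = \sqrt{167}$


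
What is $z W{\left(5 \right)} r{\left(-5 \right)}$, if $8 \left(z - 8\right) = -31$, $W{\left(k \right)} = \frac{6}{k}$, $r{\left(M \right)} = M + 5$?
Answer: $0$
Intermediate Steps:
$r{\left(M \right)} = 5 + M$
$z = \frac{33}{8}$ ($z = 8 + \frac{1}{8} \left(-31\right) = 8 - \frac{31}{8} = \frac{33}{8} \approx 4.125$)
$z W{\left(5 \right)} r{\left(-5 \right)} = \frac{33 \cdot \frac{6}{5}}{8} \left(5 - 5\right) = \frac{33 \cdot 6 \cdot \frac{1}{5}}{8} \cdot 0 = \frac{33}{8} \cdot \frac{6}{5} \cdot 0 = \frac{99}{20} \cdot 0 = 0$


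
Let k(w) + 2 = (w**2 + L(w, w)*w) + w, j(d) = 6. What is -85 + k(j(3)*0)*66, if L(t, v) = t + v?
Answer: -217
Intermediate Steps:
k(w) = -2 + w + 3*w**2 (k(w) = -2 + ((w**2 + (w + w)*w) + w) = -2 + ((w**2 + (2*w)*w) + w) = -2 + ((w**2 + 2*w**2) + w) = -2 + (3*w**2 + w) = -2 + (w + 3*w**2) = -2 + w + 3*w**2)
-85 + k(j(3)*0)*66 = -85 + (-2 + 6*0 + 3*(6*0)**2)*66 = -85 + (-2 + 0 + 3*0**2)*66 = -85 + (-2 + 0 + 3*0)*66 = -85 + (-2 + 0 + 0)*66 = -85 - 2*66 = -85 - 132 = -217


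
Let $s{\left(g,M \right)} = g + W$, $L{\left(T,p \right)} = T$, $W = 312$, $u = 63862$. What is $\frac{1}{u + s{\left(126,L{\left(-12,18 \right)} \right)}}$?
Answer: $\frac{1}{64300} \approx 1.5552 \cdot 10^{-5}$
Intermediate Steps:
$s{\left(g,M \right)} = 312 + g$ ($s{\left(g,M \right)} = g + 312 = 312 + g$)
$\frac{1}{u + s{\left(126,L{\left(-12,18 \right)} \right)}} = \frac{1}{63862 + \left(312 + 126\right)} = \frac{1}{63862 + 438} = \frac{1}{64300}$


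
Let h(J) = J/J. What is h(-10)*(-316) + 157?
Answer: -159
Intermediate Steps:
h(J) = 1
h(-10)*(-316) + 157 = 1*(-316) + 157 = -316 + 157 = -159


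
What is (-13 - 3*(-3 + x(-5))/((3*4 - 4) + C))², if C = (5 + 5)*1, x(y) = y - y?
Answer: 625/4 ≈ 156.25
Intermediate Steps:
x(y) = 0
C = 10 (C = 10*1 = 10)
(-13 - 3*(-3 + x(-5))/((3*4 - 4) + C))² = (-13 - 3*(-3 + 0)/((3*4 - 4) + 10))² = (-13 - (-9)/((12 - 4) + 10))² = (-13 - (-9)/(8 + 10))² = (-13 - (-9)/18)² = (-13 - 3*(-⅙))² = (-13 + ½)² = (-25/2)² = 625/4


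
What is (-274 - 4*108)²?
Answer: 498436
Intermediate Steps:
(-274 - 4*108)² = (-274 - 432)² = (-706)² = 498436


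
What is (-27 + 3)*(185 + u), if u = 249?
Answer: -10416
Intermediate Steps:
(-27 + 3)*(185 + u) = (-27 + 3)*(185 + 249) = -24*434 = -10416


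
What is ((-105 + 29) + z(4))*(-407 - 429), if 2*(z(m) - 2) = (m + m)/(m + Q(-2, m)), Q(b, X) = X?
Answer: 61446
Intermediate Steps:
z(m) = 5/2 (z(m) = 2 + ((m + m)/(m + m))/2 = 2 + ((2*m)/((2*m)))/2 = 2 + ((2*m)*(1/(2*m)))/2 = 2 + (½)*1 = 2 + ½ = 5/2)
((-105 + 29) + z(4))*(-407 - 429) = ((-105 + 29) + 5/2)*(-407 - 429) = (-76 + 5/2)*(-836) = -147/2*(-836) = 61446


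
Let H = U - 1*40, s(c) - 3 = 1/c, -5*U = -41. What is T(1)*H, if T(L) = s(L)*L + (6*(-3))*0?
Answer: -636/5 ≈ -127.20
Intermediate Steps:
U = 41/5 (U = -⅕*(-41) = 41/5 ≈ 8.2000)
s(c) = 3 + 1/c
H = -159/5 (H = 41/5 - 1*40 = 41/5 - 40 = -159/5 ≈ -31.800)
T(L) = L*(3 + 1/L) (T(L) = (3 + 1/L)*L + (6*(-3))*0 = L*(3 + 1/L) - 18*0 = L*(3 + 1/L) + 0 = L*(3 + 1/L))
T(1)*H = (1 + 3*1)*(-159/5) = (1 + 3)*(-159/5) = 4*(-159/5) = -636/5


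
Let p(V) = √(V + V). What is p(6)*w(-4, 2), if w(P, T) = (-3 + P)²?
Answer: 98*√3 ≈ 169.74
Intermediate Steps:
p(V) = √2*√V (p(V) = √(2*V) = √2*√V)
p(6)*w(-4, 2) = (√2*√6)*(-3 - 4)² = (2*√3)*(-7)² = (2*√3)*49 = 98*√3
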